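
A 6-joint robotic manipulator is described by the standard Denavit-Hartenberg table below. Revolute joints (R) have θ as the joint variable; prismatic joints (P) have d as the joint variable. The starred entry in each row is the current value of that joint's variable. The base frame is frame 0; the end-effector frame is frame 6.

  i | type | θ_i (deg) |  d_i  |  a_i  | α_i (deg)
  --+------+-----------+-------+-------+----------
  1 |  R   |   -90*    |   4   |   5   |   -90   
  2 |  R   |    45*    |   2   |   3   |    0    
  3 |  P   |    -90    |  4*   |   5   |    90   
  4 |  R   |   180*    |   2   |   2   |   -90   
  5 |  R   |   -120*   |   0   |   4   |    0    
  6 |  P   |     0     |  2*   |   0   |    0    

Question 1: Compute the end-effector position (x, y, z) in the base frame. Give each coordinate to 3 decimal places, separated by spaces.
after link 1: o_1 = (0.0000, -5.0000, 4.0000)
after link 2: o_2 = (2.0000, -7.1213, 1.8787)
after link 3: o_3 = (6.0000, -10.6569, 5.4142)
after link 4: o_4 = (6.0000, -7.8284, 5.4142)
after link 5: o_5 = (6.0000, -6.7932, 9.2779)
after link 6: o_6 = (4.0000, -6.7932, 9.2779)

4.000 -6.793 9.278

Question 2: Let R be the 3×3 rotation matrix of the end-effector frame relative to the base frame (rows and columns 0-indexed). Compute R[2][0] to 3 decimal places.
0.966

End-effector x-axis (col 0 of R) = (-0.0000,0.2588,0.9659)
R[2][0] = 0.9659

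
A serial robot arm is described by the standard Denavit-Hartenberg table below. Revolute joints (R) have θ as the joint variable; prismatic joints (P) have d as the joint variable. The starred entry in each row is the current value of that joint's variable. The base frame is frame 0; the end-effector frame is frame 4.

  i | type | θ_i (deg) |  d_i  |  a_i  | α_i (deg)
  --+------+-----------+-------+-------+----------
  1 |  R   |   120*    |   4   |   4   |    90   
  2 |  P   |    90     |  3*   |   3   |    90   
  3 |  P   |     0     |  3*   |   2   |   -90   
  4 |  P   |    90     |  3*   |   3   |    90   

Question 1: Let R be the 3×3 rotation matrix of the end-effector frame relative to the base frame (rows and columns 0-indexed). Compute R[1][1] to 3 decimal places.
0.500

End-effector y-axis (col 1 of R) = (0.8660,0.5000,0.0000)
R[1][1] = 0.5000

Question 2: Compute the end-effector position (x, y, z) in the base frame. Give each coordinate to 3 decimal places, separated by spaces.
3.196 6.464 9.000

after link 1: o_1 = (-2.0000, 3.4641, 4.0000)
after link 2: o_2 = (0.5981, 4.9641, 7.0000)
after link 3: o_3 = (-0.9019, 7.5622, 9.0000)
after link 4: o_4 = (3.1962, 6.4641, 9.0000)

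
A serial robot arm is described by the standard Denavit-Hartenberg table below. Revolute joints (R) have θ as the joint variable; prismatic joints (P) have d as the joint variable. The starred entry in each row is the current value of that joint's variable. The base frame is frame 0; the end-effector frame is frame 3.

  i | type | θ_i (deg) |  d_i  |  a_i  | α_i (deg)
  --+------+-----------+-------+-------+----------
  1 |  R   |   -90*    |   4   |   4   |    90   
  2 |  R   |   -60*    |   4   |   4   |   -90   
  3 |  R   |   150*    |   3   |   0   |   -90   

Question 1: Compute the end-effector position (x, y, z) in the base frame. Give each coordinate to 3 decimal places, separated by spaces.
-4.000 -8.598 2.036

after link 1: o_1 = (0.0000, -4.0000, 4.0000)
after link 2: o_2 = (-4.0000, -6.0000, 0.5359)
after link 3: o_3 = (-4.0000, -8.5981, 2.0359)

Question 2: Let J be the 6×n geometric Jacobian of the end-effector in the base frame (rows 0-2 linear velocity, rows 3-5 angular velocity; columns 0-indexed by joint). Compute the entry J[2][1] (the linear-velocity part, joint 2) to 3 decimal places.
axis z_1 = (-1.0000,-0.0000,0.0000); lever o_n−o_1 = (-4.0000,-4.5981,-1.9641)
cross product → J_v[:, 1] = (0.0000,-1.9641,4.5981)
J_ω[:, 1] = z_1
entry J[2][1] = 4.5981

4.598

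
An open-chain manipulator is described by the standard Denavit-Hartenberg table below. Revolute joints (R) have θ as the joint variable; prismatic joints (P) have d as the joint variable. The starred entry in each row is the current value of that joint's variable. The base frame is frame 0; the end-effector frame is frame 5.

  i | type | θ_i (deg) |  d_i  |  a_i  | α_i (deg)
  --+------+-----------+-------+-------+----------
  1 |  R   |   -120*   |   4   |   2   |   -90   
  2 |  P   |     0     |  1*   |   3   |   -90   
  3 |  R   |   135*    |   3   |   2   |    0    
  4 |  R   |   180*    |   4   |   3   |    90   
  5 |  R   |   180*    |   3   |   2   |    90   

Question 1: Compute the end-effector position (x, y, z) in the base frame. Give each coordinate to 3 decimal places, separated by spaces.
after link 1: o_1 = (-1.0000, -1.7321, 4.0000)
after link 2: o_2 = (-1.6340, -4.8301, 4.0000)
after link 3: o_3 = (-2.1516, -2.8983, 1.0000)
after link 4: o_4 = (-1.3752, -5.7961, -3.0000)
after link 5: o_5 = (1.0050, -3.0877, -3.0000)

1.005 -3.088 -3.000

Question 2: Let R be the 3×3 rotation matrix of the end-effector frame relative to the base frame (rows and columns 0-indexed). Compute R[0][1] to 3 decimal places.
0.966

End-effector y-axis (col 1 of R) = (0.9659,0.2588,0.0000)
R[0][1] = 0.9659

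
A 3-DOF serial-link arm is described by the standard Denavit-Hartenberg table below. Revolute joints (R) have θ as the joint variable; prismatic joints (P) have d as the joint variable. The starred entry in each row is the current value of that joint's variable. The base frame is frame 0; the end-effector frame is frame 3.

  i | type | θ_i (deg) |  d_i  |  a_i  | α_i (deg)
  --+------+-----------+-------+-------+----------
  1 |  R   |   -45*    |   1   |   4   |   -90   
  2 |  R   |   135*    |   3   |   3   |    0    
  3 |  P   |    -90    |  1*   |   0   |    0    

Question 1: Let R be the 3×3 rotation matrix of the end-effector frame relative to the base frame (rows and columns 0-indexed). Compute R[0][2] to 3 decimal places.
0.707

End-effector z-axis (col 2 of R) = (0.7071,0.7071,0.0000)
R[0][2] = 0.7071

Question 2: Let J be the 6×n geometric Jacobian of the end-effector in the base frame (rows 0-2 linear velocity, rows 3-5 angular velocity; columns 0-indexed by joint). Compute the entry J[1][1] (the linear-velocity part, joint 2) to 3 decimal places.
axis z_1 = (0.7071,0.7071,0.0000); lever o_n−o_1 = (1.3284,4.3284,-2.1213)
cross product → J_v[:, 1] = (-1.5000,1.5000,2.1213)
J_ω[:, 1] = z_1
entry J[1][1] = 1.5000

1.500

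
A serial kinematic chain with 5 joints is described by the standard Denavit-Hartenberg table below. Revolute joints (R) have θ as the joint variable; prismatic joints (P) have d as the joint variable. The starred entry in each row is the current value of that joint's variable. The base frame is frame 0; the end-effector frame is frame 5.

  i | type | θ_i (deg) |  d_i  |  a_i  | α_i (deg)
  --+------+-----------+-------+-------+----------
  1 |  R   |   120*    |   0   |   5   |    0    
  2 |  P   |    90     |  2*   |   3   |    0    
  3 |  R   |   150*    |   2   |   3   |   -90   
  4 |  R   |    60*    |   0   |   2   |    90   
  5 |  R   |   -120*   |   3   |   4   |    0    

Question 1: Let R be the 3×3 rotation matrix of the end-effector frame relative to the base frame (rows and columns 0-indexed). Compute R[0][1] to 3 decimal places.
0.433

End-effector y-axis (col 1 of R) = (0.4330,-0.5000,-0.7500)
R[0][1] = 0.4330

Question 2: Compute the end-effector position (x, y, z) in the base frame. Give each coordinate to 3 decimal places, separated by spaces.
after link 1: o_1 = (-2.5000, 4.3301, 0.0000)
after link 2: o_2 = (-5.0981, 2.8301, 2.0000)
after link 3: o_3 = (-2.0981, 2.8301, 4.0000)
after link 4: o_4 = (-1.0981, 2.8301, 2.2679)
after link 5: o_5 = (0.5000, -0.6340, 5.5000)

0.500 -0.634 5.500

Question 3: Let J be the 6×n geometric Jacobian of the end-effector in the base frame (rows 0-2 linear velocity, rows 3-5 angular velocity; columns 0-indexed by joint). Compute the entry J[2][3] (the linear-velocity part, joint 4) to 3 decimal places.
-2.598

axis z_3 = (0.0000,1.0000,0.0000); lever o_n−o_3 = (2.5981,-3.4641,1.5000)
cross product → J_v[:, 3] = (1.5000,-0.0000,-2.5981)
J_ω[:, 3] = z_3
entry J[2][3] = -2.5981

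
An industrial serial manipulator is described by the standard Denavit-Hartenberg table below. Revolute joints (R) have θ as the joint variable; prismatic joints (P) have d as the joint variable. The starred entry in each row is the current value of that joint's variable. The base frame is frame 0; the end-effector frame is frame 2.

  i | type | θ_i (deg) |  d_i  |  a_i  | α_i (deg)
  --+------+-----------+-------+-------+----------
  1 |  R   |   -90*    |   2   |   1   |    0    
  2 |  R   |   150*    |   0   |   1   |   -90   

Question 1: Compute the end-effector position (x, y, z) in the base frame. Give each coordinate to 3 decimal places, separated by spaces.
0.500 -0.134 2.000

after link 1: o_1 = (0.0000, -1.0000, 2.0000)
after link 2: o_2 = (0.5000, -0.1340, 2.0000)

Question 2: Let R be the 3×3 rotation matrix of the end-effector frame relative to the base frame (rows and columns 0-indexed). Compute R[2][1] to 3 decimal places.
End-effector y-axis (col 1 of R) = (-0.0000,0.0000,-1.0000)
R[2][1] = -1.0000

-1.000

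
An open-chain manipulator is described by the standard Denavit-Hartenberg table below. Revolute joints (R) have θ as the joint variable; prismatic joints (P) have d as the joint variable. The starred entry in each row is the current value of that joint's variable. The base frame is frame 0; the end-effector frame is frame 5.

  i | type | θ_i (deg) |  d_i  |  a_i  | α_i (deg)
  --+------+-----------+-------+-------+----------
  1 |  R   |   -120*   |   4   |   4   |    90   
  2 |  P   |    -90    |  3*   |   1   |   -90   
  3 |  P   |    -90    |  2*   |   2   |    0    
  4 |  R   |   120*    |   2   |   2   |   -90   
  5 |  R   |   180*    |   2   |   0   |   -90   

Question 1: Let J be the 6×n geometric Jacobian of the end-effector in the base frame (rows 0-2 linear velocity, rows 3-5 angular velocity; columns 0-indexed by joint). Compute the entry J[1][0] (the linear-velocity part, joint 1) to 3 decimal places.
axis z_0 = ẑ; lever o_n−o_0 = (-5.9641,-5.7942,2.2679)
cross product → J_v[:, 0] = (5.7942,-5.9641,0.0000)
J_ω[:, 0] = z_0
entry J[1][0] = -5.9641

-5.964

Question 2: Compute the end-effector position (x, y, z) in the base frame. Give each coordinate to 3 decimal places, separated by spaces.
after link 1: o_1 = (-2.0000, -3.4641, 4.0000)
after link 2: o_2 = (-4.5981, -1.9641, 3.0000)
after link 3: o_3 = (-7.3301, -2.6962, 3.0000)
after link 4: o_4 = (-7.4641, -4.9282, 1.2679)
after link 5: o_5 = (-5.9641, -5.7942, 2.2679)

-5.964 -5.794 2.268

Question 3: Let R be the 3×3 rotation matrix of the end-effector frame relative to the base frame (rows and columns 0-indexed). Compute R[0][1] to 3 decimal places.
End-effector y-axis (col 1 of R) = (-0.7500,0.4330,-0.5000)
R[0][1] = -0.7500

-0.750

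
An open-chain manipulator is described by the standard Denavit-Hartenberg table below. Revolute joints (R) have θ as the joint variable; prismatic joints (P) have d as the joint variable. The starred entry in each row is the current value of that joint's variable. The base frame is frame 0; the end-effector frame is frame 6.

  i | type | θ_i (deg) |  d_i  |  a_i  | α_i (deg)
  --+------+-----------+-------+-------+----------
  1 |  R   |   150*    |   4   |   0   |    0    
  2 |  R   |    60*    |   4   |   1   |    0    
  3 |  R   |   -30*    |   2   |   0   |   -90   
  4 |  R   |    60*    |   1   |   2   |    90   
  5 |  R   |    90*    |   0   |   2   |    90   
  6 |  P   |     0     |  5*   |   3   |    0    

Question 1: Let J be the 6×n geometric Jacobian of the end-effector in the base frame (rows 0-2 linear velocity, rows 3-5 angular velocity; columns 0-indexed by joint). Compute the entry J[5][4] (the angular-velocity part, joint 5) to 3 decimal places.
axis z_4 = (-0.8660,-0.0000,0.5000); lever o_n−o_4 = (-2.5000,-5.0000,-4.3301)
cross product → J_v[:, 4] = (2.5000,-5.0000,4.3301)
J_ω[:, 4] = z_4
entry J[5][4] = 0.5000

0.500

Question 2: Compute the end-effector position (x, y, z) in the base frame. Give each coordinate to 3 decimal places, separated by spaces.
-4.366 -6.500 3.938

after link 1: o_1 = (0.0000, 0.0000, 4.0000)
after link 2: o_2 = (-0.8660, -0.5000, 8.0000)
after link 3: o_3 = (-0.8660, -0.5000, 10.0000)
after link 4: o_4 = (-1.8660, -1.5000, 8.2679)
after link 5: o_5 = (-1.8660, -3.5000, 8.2679)
after link 6: o_6 = (-4.3660, -6.5000, 3.9378)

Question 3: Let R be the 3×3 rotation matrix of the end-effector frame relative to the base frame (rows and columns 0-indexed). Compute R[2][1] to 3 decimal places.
0.500

End-effector y-axis (col 1 of R) = (-0.8660,-0.0000,0.5000)
R[2][1] = 0.5000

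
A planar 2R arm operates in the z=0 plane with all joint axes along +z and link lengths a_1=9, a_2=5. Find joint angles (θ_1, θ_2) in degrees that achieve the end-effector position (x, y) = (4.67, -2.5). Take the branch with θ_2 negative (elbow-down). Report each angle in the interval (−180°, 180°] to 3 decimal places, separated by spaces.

0.001 -149.998

cos θ_2 = (28.0589−9²−5²)/(2·9·5) = -0.8660; θ_2 = -149.9985° (elbow-down)
β = atan2(-2.5000,4.6700) = -28.1616°; ψ = atan2(-2.5001,4.6699) = -28.1630°
θ_1 = β − ψ = 0.0014°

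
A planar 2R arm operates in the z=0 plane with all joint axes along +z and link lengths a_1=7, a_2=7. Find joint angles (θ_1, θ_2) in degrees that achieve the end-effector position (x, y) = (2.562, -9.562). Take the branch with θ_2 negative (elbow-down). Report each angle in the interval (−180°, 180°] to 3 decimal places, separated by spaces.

-29.999 -90.003

cos θ_2 = (97.9957−7²−7²)/(2·7·7) = -0.0000; θ_2 = -90.0025° (elbow-down)
β = atan2(-9.5620,2.5620) = -75.0007°; ψ = atan2(-7.0000,6.9997) = -45.0013°
θ_1 = β − ψ = -29.9995°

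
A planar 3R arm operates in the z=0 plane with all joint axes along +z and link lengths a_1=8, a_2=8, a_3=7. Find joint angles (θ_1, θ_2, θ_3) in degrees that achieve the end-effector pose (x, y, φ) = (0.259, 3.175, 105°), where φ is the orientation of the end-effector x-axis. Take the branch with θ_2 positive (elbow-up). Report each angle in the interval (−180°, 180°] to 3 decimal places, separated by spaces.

-134.998 149.998 90.000

wrist centre = target − a_3·(cos φ, sin φ) = (2.0707, -3.5865)
cos θ_2 = (17.1508−8²−8²)/(2·8·8) = -0.8660; θ_2 = 149.9982° (elbow-up)
β = atan2(-3.5865,2.0707) = -59.9991°; ψ = atan2(4.0002,1.0719) = 74.9991°
θ_1 = β − ψ = -134.9982°
θ_3 = φ − θ_1 − θ_2 = 90.0000° (wrapped to (-180°,180°])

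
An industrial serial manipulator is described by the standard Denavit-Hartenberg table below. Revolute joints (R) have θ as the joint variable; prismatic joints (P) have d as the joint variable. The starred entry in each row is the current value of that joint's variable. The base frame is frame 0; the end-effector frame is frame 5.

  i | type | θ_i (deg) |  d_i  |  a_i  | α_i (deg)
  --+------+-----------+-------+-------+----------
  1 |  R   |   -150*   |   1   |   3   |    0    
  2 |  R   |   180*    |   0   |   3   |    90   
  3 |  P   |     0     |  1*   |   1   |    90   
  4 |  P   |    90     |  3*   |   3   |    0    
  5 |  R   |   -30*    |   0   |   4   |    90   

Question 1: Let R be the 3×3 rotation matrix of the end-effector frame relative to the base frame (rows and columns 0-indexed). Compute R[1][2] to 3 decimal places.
End-effector z-axis (col 2 of R) = (0.5000,0.8660,-0.0000)
R[1][2] = 0.8660

0.866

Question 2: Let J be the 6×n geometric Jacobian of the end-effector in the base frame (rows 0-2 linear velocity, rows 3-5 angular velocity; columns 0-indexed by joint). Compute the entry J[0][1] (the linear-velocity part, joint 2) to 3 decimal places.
axis z_1 = (0.0000,0.0000,1.0000); lever o_n−o_1 = (8.9282,-3.4641,-3.0000)
cross product → J_v[:, 1] = (3.4641,8.9282,-0.0000)
J_ω[:, 1] = z_1
entry J[0][1] = 3.4641

3.464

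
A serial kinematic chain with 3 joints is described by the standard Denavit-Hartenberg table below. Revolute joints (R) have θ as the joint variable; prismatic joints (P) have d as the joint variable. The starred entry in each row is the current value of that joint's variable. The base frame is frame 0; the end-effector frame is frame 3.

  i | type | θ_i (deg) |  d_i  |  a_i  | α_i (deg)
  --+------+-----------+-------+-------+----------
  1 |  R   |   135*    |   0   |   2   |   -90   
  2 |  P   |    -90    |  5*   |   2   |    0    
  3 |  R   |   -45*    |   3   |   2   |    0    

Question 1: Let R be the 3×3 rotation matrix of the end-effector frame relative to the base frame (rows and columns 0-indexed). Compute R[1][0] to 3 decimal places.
End-effector x-axis (col 0 of R) = (0.5000,-0.5000,0.7071)
R[1][0] = -0.5000

-0.500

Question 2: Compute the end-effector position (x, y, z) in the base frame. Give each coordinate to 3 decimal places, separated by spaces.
after link 1: o_1 = (-1.4142, 1.4142, 0.0000)
after link 2: o_2 = (-4.9497, -2.1213, 2.0000)
after link 3: o_3 = (-6.0711, -5.2426, 3.4142)

-6.071 -5.243 3.414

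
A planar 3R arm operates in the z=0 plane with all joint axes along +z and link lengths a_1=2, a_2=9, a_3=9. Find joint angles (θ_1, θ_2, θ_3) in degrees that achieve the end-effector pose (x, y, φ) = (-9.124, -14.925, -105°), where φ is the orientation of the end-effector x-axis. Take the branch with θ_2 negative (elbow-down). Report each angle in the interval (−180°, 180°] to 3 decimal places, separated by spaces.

-60.004 -89.999 45.003

wrist centre = target − a_3·(cos φ, sin φ) = (-6.7946, -6.2317)
cos θ_2 = (85.0007−2²−9²)/(2·2·9) = 0.0000; θ_2 = -89.9990° (elbow-down)
β = atan2(-6.2317,-6.7946) = -137.4746°; ψ = atan2(-9.0000,2.0002) = -77.4702°
θ_1 = β − ψ = -60.0044°
θ_3 = φ − θ_1 − θ_2 = 45.0034° (wrapped to (-180°,180°])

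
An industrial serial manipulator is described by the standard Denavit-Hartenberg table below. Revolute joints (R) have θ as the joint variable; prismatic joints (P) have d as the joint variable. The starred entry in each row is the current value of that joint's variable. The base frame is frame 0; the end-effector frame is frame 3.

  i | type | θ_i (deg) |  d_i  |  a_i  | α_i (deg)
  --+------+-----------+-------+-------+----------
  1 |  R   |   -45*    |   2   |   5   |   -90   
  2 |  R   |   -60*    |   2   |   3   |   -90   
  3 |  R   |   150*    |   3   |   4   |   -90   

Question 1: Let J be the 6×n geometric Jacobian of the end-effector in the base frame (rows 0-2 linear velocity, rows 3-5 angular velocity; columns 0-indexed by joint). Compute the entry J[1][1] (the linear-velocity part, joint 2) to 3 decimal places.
1.345

axis z_1 = (0.7071,0.7071,0.0000); lever o_n−o_1 = (1.6730,-1.6730,-1.9019)
cross product → J_v[:, 1] = (-1.3449,1.3449,-2.3660)
J_ω[:, 1] = z_1
entry J[1][1] = 1.3449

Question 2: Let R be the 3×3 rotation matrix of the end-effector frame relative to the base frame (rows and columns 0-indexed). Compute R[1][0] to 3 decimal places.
-0.047

End-effector x-axis (col 0 of R) = (-0.6597,-0.0474,-0.7500)
R[1][0] = -0.0474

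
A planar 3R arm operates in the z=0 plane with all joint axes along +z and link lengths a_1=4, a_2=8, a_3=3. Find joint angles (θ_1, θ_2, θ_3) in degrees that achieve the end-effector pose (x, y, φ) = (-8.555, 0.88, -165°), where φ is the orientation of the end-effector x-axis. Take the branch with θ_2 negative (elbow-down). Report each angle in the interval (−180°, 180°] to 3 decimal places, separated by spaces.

wrist centre = target − a_3·(cos φ, sin φ) = (-5.6572, 1.6565)
cos θ_2 = (34.7480−4²−8²)/(2·4·8) = -0.7071; θ_2 = -134.9964° (elbow-down)
β = atan2(1.6565,-5.6572) = 163.6798°; ψ = atan2(-5.6572,-1.6565) = -106.3207°
θ_1 = β − ψ = 270.0004°
θ_3 = φ − θ_1 − θ_2 = 59.9960° (wrapped to (-180°,180°])

-90.000 -134.996 59.996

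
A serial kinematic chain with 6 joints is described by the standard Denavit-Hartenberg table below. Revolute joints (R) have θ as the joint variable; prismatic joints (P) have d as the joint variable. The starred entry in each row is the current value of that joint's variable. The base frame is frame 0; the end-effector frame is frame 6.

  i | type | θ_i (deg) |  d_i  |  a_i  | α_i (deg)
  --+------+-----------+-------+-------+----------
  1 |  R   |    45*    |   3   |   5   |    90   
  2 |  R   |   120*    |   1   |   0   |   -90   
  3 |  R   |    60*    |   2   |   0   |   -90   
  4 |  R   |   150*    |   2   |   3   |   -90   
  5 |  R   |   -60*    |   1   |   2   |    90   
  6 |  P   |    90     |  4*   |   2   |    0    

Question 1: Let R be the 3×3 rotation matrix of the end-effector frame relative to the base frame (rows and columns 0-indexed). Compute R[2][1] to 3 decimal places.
0.712

End-effector y-axis (col 1 of R) = (-0.4538,-0.5358,0.7120)
R[2][1] = 0.7120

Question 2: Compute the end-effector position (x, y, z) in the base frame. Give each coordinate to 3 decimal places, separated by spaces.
2.869 3.103 -4.315

after link 1: o_1 = (3.5355, 3.5355, 3.0000)
after link 2: o_2 = (4.2426, 2.8284, 3.0000)
after link 3: o_3 = (3.0179, 1.6037, 2.0000)
after link 4: o_4 = (5.8920, 2.7100, 0.1250)
after link 5: o_5 = (6.6638, 3.0335, -1.9486)
after link 6: o_6 = (2.8694, 3.1029, -4.3146)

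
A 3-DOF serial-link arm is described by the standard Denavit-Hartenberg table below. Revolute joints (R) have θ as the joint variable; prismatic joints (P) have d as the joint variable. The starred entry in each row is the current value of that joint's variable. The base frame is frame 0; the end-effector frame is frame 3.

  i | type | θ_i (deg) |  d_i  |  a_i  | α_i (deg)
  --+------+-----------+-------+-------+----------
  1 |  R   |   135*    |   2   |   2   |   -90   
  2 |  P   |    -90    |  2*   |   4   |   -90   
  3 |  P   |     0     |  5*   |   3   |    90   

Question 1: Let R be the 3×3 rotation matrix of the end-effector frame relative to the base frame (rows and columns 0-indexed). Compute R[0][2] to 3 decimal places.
End-effector z-axis (col 2 of R) = (-0.7071,-0.7071,0.0000)
R[0][2] = -0.7071

-0.707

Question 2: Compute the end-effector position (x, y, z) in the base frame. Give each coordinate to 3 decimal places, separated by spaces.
-6.364 3.536 9.000

after link 1: o_1 = (-1.4142, 1.4142, 2.0000)
after link 2: o_2 = (-2.8284, 0.0000, 6.0000)
after link 3: o_3 = (-6.3640, 3.5355, 9.0000)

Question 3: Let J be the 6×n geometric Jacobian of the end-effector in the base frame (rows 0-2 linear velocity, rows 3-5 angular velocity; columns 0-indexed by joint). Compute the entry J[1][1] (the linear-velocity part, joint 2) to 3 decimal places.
-0.707

prismatic axis z_1 = (-0.7071,-0.7071,0.0000)
J_v[:, 1] = z_1; J_ω[:, 1] = (0,0,0)
entry J[1][1] = -0.7071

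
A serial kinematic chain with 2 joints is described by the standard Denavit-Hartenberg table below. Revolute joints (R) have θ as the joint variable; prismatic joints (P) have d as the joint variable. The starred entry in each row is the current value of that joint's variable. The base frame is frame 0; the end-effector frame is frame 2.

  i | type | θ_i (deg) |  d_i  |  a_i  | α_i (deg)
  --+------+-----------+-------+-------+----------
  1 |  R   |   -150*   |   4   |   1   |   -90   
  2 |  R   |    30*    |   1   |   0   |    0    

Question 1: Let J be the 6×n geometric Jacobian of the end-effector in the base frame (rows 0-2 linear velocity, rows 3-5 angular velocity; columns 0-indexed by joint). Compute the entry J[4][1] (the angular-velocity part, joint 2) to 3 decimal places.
axis z_1 = (0.5000,-0.8660,0.0000); lever o_n−o_1 = (0.5000,-0.8660,0.0000)
cross product → J_v[:, 1] = (0.0000,0.0000,0.0000)
J_ω[:, 1] = z_1
entry J[4][1] = -0.8660

-0.866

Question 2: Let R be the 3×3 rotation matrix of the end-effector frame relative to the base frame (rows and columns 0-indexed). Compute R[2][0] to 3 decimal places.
End-effector x-axis (col 0 of R) = (-0.7500,-0.4330,-0.5000)
R[2][0] = -0.5000

-0.500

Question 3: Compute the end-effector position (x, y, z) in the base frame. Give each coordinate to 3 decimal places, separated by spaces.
-0.366 -1.366 4.000

after link 1: o_1 = (-0.8660, -0.5000, 4.0000)
after link 2: o_2 = (-0.3660, -1.3660, 4.0000)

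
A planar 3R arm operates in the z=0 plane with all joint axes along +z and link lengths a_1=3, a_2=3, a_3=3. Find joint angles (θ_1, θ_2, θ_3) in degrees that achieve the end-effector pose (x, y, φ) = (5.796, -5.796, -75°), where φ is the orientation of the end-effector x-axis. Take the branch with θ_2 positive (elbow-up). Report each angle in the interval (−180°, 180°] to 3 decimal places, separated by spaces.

-44.979 29.955 -59.976

wrist centre = target − a_3·(cos φ, sin φ) = (5.0195, -2.8982)
cos θ_2 = (33.5955−3²−3²)/(2·3·3) = 0.8664; θ_2 = 29.9551° (elbow-up)
β = atan2(-2.8982,5.0195) = -30.0016°; ψ = atan2(1.4980,5.5993) = 14.9776°
θ_1 = β − ψ = -44.9792°
θ_3 = φ − θ_1 − θ_2 = -59.9759° (wrapped to (-180°,180°])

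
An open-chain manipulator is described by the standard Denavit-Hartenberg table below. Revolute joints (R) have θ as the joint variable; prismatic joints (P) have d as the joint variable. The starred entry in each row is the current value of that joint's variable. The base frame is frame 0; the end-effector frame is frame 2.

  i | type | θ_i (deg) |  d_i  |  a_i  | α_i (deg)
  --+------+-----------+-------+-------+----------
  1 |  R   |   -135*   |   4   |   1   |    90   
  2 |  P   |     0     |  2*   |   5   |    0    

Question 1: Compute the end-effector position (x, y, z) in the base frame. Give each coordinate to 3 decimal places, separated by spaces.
after link 1: o_1 = (-0.7071, -0.7071, 4.0000)
after link 2: o_2 = (-5.6569, -2.8284, 4.0000)

-5.657 -2.828 4.000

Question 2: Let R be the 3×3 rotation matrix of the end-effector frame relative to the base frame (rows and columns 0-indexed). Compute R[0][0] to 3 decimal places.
-0.707

End-effector x-axis (col 0 of R) = (-0.7071,-0.7071,0.0000)
R[0][0] = -0.7071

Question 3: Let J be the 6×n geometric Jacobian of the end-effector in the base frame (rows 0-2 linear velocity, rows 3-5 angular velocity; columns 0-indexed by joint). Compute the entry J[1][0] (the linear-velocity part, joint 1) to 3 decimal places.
-5.657

axis z_0 = ẑ; lever o_n−o_0 = (-5.6569,-2.8284,4.0000)
cross product → J_v[:, 0] = (2.8284,-5.6569,0.0000)
J_ω[:, 0] = z_0
entry J[1][0] = -5.6569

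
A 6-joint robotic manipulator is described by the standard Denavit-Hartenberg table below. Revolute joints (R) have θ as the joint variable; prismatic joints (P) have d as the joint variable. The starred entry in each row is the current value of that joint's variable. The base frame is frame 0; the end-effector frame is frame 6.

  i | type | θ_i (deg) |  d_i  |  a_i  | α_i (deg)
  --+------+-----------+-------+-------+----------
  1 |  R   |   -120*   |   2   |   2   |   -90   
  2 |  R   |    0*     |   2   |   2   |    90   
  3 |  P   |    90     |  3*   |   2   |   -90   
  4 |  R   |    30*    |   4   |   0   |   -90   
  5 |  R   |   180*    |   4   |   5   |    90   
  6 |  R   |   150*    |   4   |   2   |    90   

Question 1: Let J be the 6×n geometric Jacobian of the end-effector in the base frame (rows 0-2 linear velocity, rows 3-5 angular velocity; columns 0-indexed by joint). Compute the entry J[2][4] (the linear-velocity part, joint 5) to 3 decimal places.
axis z_4 = (-0.4330,0.2500,-0.8660); lever o_n−o_4 = (-6.6160,-0.7990,-2.6962)
cross product → J_v[:, 4] = (-1.3660,4.5622,2.0000)
J_ω[:, 4] = z_4
entry J[2][4] = 2.0000

2.000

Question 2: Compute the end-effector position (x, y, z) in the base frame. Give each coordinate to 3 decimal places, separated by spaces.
-3.152 -2.799 2.304

after link 1: o_1 = (-1.0000, -1.7321, 2.0000)
after link 2: o_2 = (-0.2679, -4.4641, 2.0000)
after link 3: o_3 = (1.4641, -5.4641, 5.0000)
after link 4: o_4 = (3.4641, -2.0000, 5.0000)
after link 5: o_5 = (-2.0179, 1.1651, 4.0359)
after link 6: o_6 = (-3.1519, -2.7990, 2.3038)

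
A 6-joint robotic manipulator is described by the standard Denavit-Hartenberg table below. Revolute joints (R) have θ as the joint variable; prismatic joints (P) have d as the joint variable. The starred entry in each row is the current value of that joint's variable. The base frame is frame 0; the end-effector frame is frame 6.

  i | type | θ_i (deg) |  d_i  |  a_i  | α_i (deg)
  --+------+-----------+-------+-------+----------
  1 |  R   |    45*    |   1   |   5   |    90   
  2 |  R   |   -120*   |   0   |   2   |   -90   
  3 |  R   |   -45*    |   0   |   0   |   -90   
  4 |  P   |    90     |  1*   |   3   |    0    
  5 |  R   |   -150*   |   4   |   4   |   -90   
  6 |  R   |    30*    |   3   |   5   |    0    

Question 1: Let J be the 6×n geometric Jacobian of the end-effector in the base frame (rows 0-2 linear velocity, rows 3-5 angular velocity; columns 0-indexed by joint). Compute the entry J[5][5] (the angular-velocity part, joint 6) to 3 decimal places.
axis z_5 = (-0.0897,-0.9557,-0.2803); lever o_n−o_5 = (4.4436,-2.8195,-2.5109)
cross product → J_v[:, 5] = (1.6093,-1.4709,4.4996)
J_ω[:, 5] = z_5
entry J[5][5] = -0.2803

-0.280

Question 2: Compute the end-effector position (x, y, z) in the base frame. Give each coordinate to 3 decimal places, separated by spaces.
4.306 0.043 -7.762

after link 1: o_1 = (3.5355, 3.5355, 1.0000)
after link 2: o_2 = (2.8284, 2.8284, -0.7321)
after link 3: o_3 = (2.8284, 2.8284, -0.7321)
after link 4: o_4 = (0.2413, 1.2413, 0.1556)
after link 5: o_5 = (-0.1374, 2.8626, -5.2507)
after link 6: o_6 = (4.3063, 0.0431, -7.7616)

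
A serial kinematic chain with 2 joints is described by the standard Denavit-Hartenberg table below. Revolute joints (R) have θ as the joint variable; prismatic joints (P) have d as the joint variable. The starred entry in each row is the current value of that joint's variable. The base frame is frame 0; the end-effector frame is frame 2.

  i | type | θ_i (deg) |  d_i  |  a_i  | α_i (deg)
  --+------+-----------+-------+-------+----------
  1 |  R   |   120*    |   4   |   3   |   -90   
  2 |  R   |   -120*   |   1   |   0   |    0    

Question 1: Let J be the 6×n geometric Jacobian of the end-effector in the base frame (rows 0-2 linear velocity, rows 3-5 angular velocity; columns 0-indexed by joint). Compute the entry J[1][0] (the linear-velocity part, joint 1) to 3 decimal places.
axis z_0 = ẑ; lever o_n−o_0 = (-2.3660,2.0981,4.0000)
cross product → J_v[:, 0] = (-2.0981,-2.3660,0.0000)
J_ω[:, 0] = z_0
entry J[1][0] = -2.3660

-2.366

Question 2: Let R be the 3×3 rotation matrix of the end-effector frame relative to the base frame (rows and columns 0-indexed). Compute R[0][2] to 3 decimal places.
-0.866

End-effector z-axis (col 2 of R) = (-0.8660,-0.5000,0.0000)
R[0][2] = -0.8660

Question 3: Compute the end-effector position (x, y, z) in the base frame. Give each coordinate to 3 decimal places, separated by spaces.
after link 1: o_1 = (-1.5000, 2.5981, 4.0000)
after link 2: o_2 = (-2.3660, 2.0981, 4.0000)

-2.366 2.098 4.000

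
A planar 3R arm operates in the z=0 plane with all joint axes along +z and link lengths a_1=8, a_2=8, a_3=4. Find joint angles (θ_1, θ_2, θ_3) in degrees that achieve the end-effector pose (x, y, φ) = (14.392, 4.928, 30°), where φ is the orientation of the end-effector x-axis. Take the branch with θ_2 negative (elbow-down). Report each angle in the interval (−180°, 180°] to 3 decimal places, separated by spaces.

60.001 -90.004 60.002

wrist centre = target − a_3·(cos φ, sin φ) = (10.9279, 2.9280)
cos θ_2 = (127.9921−8²−8²)/(2·8·8) = -0.0001; θ_2 = -90.0035° (elbow-down)
β = atan2(2.9280,10.9279) = 14.9994°; ψ = atan2(-8.0000,7.9995) = -45.0018°
θ_1 = β − ψ = 60.0012°
θ_3 = φ − θ_1 − θ_2 = 60.0024° (wrapped to (-180°,180°])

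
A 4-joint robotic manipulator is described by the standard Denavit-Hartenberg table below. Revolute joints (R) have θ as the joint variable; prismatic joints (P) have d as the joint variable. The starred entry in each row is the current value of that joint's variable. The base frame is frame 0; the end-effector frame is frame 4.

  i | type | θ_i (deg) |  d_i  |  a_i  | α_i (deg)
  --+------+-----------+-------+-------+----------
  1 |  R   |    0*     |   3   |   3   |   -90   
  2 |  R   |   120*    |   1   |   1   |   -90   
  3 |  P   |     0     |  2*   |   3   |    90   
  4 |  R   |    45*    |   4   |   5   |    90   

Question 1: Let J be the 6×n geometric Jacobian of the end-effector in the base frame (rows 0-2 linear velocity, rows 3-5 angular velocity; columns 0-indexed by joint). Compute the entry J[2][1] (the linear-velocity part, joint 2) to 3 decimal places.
8.562

axis z_1 = (0.0000,1.0000,0.0000); lever o_n−o_1 = (-8.5617,5.0000,-3.7582)
cross product → J_v[:, 1] = (-3.7582,-0.0000,8.5617)
J_ω[:, 1] = z_1
entry J[2][1] = 8.5617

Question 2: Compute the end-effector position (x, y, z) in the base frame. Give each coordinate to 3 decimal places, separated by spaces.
after link 1: o_1 = (3.0000, 0.0000, 3.0000)
after link 2: o_2 = (2.5000, 1.0000, 2.1340)
after link 3: o_3 = (-0.7321, 1.0000, 0.5359)
after link 4: o_4 = (-5.5617, 5.0000, -0.7582)

-5.562 5.000 -0.758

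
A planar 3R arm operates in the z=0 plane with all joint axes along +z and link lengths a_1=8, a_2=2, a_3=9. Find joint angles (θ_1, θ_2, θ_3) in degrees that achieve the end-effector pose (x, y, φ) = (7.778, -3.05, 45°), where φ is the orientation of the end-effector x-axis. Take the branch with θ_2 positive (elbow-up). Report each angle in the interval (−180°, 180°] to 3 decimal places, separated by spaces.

wrist centre = target − a_3·(cos φ, sin φ) = (1.4140, -9.4140)
cos θ_2 = (90.6222−8²−2²)/(2·8·2) = 0.7069; θ_2 = 45.0133° (elbow-up)
β = atan2(-9.4140,1.4140) = -81.4577°; ψ = atan2(1.4145,9.4139) = 8.5454°
θ_1 = β − ψ = -90.0031°
θ_3 = φ − θ_1 − θ_2 = 89.9898° (wrapped to (-180°,180°])

-90.003 45.013 89.990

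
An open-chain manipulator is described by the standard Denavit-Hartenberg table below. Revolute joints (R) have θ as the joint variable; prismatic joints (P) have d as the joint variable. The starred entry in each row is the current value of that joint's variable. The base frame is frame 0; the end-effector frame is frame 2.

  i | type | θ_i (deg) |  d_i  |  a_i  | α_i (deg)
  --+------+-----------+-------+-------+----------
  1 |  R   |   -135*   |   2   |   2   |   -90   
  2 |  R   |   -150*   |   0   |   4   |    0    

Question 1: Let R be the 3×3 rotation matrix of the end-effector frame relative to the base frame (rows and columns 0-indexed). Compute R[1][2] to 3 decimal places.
-0.707

End-effector z-axis (col 2 of R) = (0.7071,-0.7071,0.0000)
R[1][2] = -0.7071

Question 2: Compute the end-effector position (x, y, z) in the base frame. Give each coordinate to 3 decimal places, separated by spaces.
after link 1: o_1 = (-1.4142, -1.4142, 2.0000)
after link 2: o_2 = (1.0353, 1.0353, 4.0000)

1.035 1.035 4.000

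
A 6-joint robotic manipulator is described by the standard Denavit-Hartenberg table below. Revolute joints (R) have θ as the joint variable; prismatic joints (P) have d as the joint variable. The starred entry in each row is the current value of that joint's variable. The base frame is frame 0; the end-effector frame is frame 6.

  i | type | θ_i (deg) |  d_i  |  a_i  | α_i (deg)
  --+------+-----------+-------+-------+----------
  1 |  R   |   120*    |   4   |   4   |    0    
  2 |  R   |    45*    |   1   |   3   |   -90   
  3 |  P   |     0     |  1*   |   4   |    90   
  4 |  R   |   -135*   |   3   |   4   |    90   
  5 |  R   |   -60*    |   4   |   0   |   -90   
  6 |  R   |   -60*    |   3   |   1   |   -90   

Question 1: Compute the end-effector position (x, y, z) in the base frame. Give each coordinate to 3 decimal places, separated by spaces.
after link 1: o_1 = (-2.0000, 3.4641, 4.0000)
after link 2: o_2 = (-4.8978, 4.2406, 5.0000)
after link 3: o_3 = (-9.0203, 4.3099, 5.0000)
after link 4: o_4 = (-5.5562, 6.3099, 8.0000)
after link 5: o_5 = (-3.5562, 2.8458, 8.0000)
after link 6: o_6 = (-0.6567, 3.5198, 9.0670)

-0.657 3.520 9.067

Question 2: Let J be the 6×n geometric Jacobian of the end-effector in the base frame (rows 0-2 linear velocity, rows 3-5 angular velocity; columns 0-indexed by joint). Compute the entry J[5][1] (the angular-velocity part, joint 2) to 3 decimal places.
1.000

axis z_1 = (0.0000,0.0000,1.0000); lever o_n−o_1 = (1.3433,0.0557,5.0670)
cross product → J_v[:, 1] = (-0.0557,1.3433,0.0000)
J_ω[:, 1] = z_1
entry J[5][1] = 1.0000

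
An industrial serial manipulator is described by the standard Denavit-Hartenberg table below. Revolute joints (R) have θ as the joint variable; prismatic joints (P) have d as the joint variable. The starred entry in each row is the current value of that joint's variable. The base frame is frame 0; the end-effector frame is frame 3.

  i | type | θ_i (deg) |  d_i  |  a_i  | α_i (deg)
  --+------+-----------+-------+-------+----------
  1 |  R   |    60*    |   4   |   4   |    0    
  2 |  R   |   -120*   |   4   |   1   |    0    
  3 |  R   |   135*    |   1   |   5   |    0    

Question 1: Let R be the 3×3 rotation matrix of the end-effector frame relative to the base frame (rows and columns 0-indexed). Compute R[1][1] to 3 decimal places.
0.259

End-effector y-axis (col 1 of R) = (-0.9659,0.2588,0.0000)
R[1][1] = 0.2588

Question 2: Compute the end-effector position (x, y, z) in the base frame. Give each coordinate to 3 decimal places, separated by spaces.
3.794 7.428 9.000

after link 1: o_1 = (2.0000, 3.4641, 4.0000)
after link 2: o_2 = (2.5000, 2.5981, 8.0000)
after link 3: o_3 = (3.7941, 7.4277, 9.0000)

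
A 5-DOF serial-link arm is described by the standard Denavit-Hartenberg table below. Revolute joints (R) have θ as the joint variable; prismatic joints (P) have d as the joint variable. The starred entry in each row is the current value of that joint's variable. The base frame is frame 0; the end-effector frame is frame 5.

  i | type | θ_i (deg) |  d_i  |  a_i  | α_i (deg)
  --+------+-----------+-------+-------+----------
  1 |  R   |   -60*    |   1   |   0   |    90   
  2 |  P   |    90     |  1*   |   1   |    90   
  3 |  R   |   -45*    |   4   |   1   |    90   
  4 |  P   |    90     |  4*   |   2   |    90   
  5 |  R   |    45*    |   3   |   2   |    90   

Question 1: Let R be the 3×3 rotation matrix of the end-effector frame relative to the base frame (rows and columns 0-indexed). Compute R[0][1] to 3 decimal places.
End-effector y-axis (col 1 of R) = (0.6124,0.3536,0.7071)
R[0][1] = 0.6124

0.612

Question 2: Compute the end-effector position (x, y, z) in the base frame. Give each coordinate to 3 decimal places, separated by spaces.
after link 1: o_1 = (0.0000, 0.0000, 1.0000)
after link 2: o_2 = (-0.8660, -0.5000, 2.0000)
after link 3: o_3 = (1.7463, -3.6105, 2.7071)
after link 4: o_4 = (5.1958, -3.9284, -0.1213)
after link 5: o_5 = (8.6061, -3.5925, 1.0000)

8.606 -3.592 1.000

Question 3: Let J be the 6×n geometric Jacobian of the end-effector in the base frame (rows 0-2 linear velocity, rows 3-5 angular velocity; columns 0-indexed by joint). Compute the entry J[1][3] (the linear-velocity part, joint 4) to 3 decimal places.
prismatic axis z_3 = (0.6124,0.3536,-0.7071)
J_v[:, 3] = z_3; J_ω[:, 3] = (0,0,0)
entry J[1][3] = 0.3536

0.354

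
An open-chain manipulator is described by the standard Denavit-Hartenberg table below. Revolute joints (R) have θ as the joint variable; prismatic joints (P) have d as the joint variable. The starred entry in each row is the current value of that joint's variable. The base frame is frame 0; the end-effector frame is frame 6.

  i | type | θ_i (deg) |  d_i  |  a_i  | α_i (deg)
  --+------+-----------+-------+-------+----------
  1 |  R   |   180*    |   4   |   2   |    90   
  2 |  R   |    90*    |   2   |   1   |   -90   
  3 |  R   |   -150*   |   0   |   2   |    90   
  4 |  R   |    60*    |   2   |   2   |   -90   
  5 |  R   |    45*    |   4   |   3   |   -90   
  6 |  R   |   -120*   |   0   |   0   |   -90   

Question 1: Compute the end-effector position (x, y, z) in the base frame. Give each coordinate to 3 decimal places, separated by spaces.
after link 1: o_1 = (-2.0000, 0.0000, 4.0000)
after link 2: o_2 = (-2.0000, 2.0000, 5.0000)
after link 3: o_3 = (-2.0000, 3.0000, 3.2679)
after link 4: o_4 = (-0.2679, 1.7679, 1.4019)
after link 5: o_5 = (3.5692, 2.4033, 4.5440)
after link 6: o_6 = (3.5692, 2.4033, 4.5440)

3.569 2.403 4.544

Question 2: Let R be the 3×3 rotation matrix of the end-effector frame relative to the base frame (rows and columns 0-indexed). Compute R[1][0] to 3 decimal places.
End-effector x-axis (col 0 of R) = (0.1268,-0.7696,0.6258)
R[1][0] = -0.7696

-0.770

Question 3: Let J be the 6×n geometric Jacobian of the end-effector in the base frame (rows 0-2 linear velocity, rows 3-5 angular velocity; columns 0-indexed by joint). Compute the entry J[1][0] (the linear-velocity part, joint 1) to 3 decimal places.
3.569

axis z_0 = ẑ; lever o_n−o_0 = (3.5692,2.4033,4.5440)
cross product → J_v[:, 0] = (-2.4033,3.5692,0.0000)
J_ω[:, 0] = z_0
entry J[1][0] = 3.5692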